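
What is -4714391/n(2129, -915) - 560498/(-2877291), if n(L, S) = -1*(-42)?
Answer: -4521550417955/40282074 ≈ -1.1225e+5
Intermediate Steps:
n(L, S) = 42
-4714391/n(2129, -915) - 560498/(-2877291) = -4714391/42 - 560498/(-2877291) = -4714391*1/42 - 560498*(-1/2877291) = -4714391/42 + 560498/2877291 = -4521550417955/40282074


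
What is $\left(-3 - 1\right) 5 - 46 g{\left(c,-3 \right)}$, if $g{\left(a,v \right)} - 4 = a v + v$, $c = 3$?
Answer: $348$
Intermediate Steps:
$g{\left(a,v \right)} = 4 + v + a v$ ($g{\left(a,v \right)} = 4 + \left(a v + v\right) = 4 + \left(v + a v\right) = 4 + v + a v$)
$\left(-3 - 1\right) 5 - 46 g{\left(c,-3 \right)} = \left(-3 - 1\right) 5 - 46 \left(4 - 3 + 3 \left(-3\right)\right) = \left(-4\right) 5 - 46 \left(4 - 3 - 9\right) = -20 - -368 = -20 + 368 = 348$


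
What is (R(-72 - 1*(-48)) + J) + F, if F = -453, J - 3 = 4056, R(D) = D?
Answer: 3582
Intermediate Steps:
J = 4059 (J = 3 + 4056 = 4059)
(R(-72 - 1*(-48)) + J) + F = ((-72 - 1*(-48)) + 4059) - 453 = ((-72 + 48) + 4059) - 453 = (-24 + 4059) - 453 = 4035 - 453 = 3582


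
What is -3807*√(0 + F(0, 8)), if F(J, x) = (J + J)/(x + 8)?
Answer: 0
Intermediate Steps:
F(J, x) = 2*J/(8 + x) (F(J, x) = (2*J)/(8 + x) = 2*J/(8 + x))
-3807*√(0 + F(0, 8)) = -3807*√(0 + 2*0/(8 + 8)) = -3807*√(0 + 2*0/16) = -3807*√(0 + 2*0*(1/16)) = -3807*√(0 + 0) = -3807*√0 = -3807*0 = 0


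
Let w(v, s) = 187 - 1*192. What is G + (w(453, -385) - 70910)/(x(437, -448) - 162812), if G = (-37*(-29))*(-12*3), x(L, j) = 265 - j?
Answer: -6261489257/162099 ≈ -38628.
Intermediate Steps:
w(v, s) = -5 (w(v, s) = 187 - 192 = -5)
G = -38628 (G = 1073*(-36) = -38628)
G + (w(453, -385) - 70910)/(x(437, -448) - 162812) = -38628 + (-5 - 70910)/((265 - 1*(-448)) - 162812) = -38628 - 70915/((265 + 448) - 162812) = -38628 - 70915/(713 - 162812) = -38628 - 70915/(-162099) = -38628 - 70915*(-1/162099) = -38628 + 70915/162099 = -6261489257/162099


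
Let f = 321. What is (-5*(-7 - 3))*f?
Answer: 16050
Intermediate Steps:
(-5*(-7 - 3))*f = -5*(-7 - 3)*321 = -5*(-10)*321 = 50*321 = 16050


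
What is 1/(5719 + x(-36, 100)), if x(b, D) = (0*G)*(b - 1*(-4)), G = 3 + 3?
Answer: 1/5719 ≈ 0.00017486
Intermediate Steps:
G = 6
x(b, D) = 0 (x(b, D) = (0*6)*(b - 1*(-4)) = 0*(b + 4) = 0*(4 + b) = 0)
1/(5719 + x(-36, 100)) = 1/(5719 + 0) = 1/5719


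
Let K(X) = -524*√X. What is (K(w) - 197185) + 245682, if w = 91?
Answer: 48497 - 524*√91 ≈ 43498.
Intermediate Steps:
(K(w) - 197185) + 245682 = (-524*√91 - 197185) + 245682 = (-197185 - 524*√91) + 245682 = 48497 - 524*√91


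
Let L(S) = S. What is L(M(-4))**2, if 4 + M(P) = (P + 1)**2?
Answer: 25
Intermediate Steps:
M(P) = -4 + (1 + P)**2 (M(P) = -4 + (P + 1)**2 = -4 + (1 + P)**2)
L(M(-4))**2 = (-4 + (1 - 4)**2)**2 = (-4 + (-3)**2)**2 = (-4 + 9)**2 = 5**2 = 25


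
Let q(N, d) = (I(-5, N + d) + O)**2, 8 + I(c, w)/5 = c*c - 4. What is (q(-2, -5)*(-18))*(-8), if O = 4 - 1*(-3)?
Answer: 746496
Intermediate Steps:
O = 7 (O = 4 + 3 = 7)
I(c, w) = -60 + 5*c**2 (I(c, w) = -40 + 5*(c*c - 4) = -40 + 5*(c**2 - 4) = -40 + 5*(-4 + c**2) = -40 + (-20 + 5*c**2) = -60 + 5*c**2)
q(N, d) = 5184 (q(N, d) = ((-60 + 5*(-5)**2) + 7)**2 = ((-60 + 5*25) + 7)**2 = ((-60 + 125) + 7)**2 = (65 + 7)**2 = 72**2 = 5184)
(q(-2, -5)*(-18))*(-8) = (5184*(-18))*(-8) = -93312*(-8) = 746496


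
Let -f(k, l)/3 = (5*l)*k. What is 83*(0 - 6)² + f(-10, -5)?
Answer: 2238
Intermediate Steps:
f(k, l) = -15*k*l (f(k, l) = -3*5*l*k = -15*k*l)
83*(0 - 6)² + f(-10, -5) = 83*(0 - 6)² - 15*(-10)*(-5) = 83*(-6)² - 750 = 83*36 - 750 = 2988 - 750 = 2238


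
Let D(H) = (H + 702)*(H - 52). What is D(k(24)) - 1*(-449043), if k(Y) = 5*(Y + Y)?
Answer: 626139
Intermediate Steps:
k(Y) = 10*Y (k(Y) = 5*(2*Y) = 10*Y)
D(H) = (-52 + H)*(702 + H) (D(H) = (702 + H)*(-52 + H) = (-52 + H)*(702 + H))
D(k(24)) - 1*(-449043) = (-36504 + (10*24)² + 650*(10*24)) - 1*(-449043) = (-36504 + 240² + 650*240) + 449043 = (-36504 + 57600 + 156000) + 449043 = 177096 + 449043 = 626139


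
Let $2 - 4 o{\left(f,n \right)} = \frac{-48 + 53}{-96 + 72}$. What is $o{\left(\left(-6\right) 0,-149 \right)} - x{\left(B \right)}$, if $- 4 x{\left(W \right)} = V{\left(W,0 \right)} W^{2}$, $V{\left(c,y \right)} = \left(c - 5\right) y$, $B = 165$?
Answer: $\frac{53}{96} \approx 0.55208$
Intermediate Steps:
$V{\left(c,y \right)} = y \left(-5 + c\right)$ ($V{\left(c,y \right)} = \left(-5 + c\right) y = y \left(-5 + c\right)$)
$o{\left(f,n \right)} = \frac{53}{96}$ ($o{\left(f,n \right)} = \frac{1}{2} - \frac{\left(-48 + 53\right) \frac{1}{-96 + 72}}{4} = \frac{1}{2} - \frac{5 \frac{1}{-24}}{4} = \frac{1}{2} - \frac{5 \left(- \frac{1}{24}\right)}{4} = \frac{1}{2} - - \frac{5}{96} = \frac{1}{2} + \frac{5}{96} = \frac{53}{96}$)
$x{\left(W \right)} = 0$ ($x{\left(W \right)} = - \frac{0 \left(-5 + W\right) W^{2}}{4} = - \frac{0 W^{2}}{4} = \left(- \frac{1}{4}\right) 0 = 0$)
$o{\left(\left(-6\right) 0,-149 \right)} - x{\left(B \right)} = \frac{53}{96} - 0 = \frac{53}{96} + 0 = \frac{53}{96}$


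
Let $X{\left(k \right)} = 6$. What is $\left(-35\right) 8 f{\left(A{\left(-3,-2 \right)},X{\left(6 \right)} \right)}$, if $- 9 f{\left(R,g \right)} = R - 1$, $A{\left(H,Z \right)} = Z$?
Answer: $- \frac{280}{3} \approx -93.333$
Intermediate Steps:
$f{\left(R,g \right)} = \frac{1}{9} - \frac{R}{9}$ ($f{\left(R,g \right)} = - \frac{R - 1}{9} = - \frac{-1 + R}{9} = \frac{1}{9} - \frac{R}{9}$)
$\left(-35\right) 8 f{\left(A{\left(-3,-2 \right)},X{\left(6 \right)} \right)} = \left(-35\right) 8 \left(\frac{1}{9} - - \frac{2}{9}\right) = - 280 \left(\frac{1}{9} + \frac{2}{9}\right) = \left(-280\right) \frac{1}{3} = - \frac{280}{3}$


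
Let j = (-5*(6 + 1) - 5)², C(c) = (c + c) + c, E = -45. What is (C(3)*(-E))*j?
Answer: 648000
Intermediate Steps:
C(c) = 3*c (C(c) = 2*c + c = 3*c)
j = 1600 (j = (-5*7 - 5)² = (-35 - 5)² = (-40)² = 1600)
(C(3)*(-E))*j = ((3*3)*(-1*(-45)))*1600 = (9*45)*1600 = 405*1600 = 648000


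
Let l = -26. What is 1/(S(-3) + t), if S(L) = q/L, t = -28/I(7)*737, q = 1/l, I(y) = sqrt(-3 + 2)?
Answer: 78/2590837913665 - 125549424*I/2590837913665 ≈ 3.0106e-11 - 4.8459e-5*I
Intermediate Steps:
I(y) = I (I(y) = sqrt(-1) = I)
q = -1/26 (q = 1/(-26) = -1/26 ≈ -0.038462)
t = 20636*I (t = -28*(-I)*737 = -(-28)*I*737 = (28*I)*737 = 20636*I ≈ 20636.0*I)
S(L) = -1/(26*L)
1/(S(-3) + t) = 1/(-1/26/(-3) + 20636*I) = 1/(-1/26*(-1/3) + 20636*I) = 1/(1/78 + 20636*I) = 6084*(1/78 - 20636*I)/2590837913665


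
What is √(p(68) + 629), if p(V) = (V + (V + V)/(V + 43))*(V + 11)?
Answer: √75130905/111 ≈ 78.088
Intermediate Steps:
p(V) = (11 + V)*(V + 2*V/(43 + V)) (p(V) = (V + (2*V)/(43 + V))*(11 + V) = (V + 2*V/(43 + V))*(11 + V) = (11 + V)*(V + 2*V/(43 + V)))
√(p(68) + 629) = √(68*(495 + 68² + 56*68)/(43 + 68) + 629) = √(68*(495 + 4624 + 3808)/111 + 629) = √(68*(1/111)*8927 + 629) = √(607036/111 + 629) = √(676855/111) = √75130905/111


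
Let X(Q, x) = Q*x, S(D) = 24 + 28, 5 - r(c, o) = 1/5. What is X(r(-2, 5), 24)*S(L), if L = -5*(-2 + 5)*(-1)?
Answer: 29952/5 ≈ 5990.4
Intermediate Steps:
r(c, o) = 24/5 (r(c, o) = 5 - 1/5 = 5 - 1*⅕ = 5 - ⅕ = 24/5)
L = 15 (L = -5*3*(-1) = -15*(-1) = 15)
S(D) = 52
X(r(-2, 5), 24)*S(L) = ((24/5)*24)*52 = (576/5)*52 = 29952/5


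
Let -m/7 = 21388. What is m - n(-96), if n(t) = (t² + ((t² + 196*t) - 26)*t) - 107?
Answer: -1082921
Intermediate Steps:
m = -149716 (m = -7*21388 = -149716)
n(t) = -107 + t² + t*(-26 + t² + 196*t) (n(t) = (t² + (-26 + t² + 196*t)*t) - 107 = (t² + t*(-26 + t² + 196*t)) - 107 = -107 + t² + t*(-26 + t² + 196*t))
m - n(-96) = -149716 - (-107 + (-96)³ - 26*(-96) + 197*(-96)²) = -149716 - (-107 - 884736 + 2496 + 197*9216) = -149716 - (-107 - 884736 + 2496 + 1815552) = -149716 - 1*933205 = -149716 - 933205 = -1082921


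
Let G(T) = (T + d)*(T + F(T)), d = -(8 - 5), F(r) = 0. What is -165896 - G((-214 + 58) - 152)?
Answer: -261684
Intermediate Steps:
d = -3 (d = -1*3 = -3)
G(T) = T*(-3 + T) (G(T) = (T - 3)*(T + 0) = (-3 + T)*T = T*(-3 + T))
-165896 - G((-214 + 58) - 152) = -165896 - ((-214 + 58) - 152)*(-3 + ((-214 + 58) - 152)) = -165896 - (-156 - 152)*(-3 + (-156 - 152)) = -165896 - (-308)*(-3 - 308) = -165896 - (-308)*(-311) = -165896 - 1*95788 = -165896 - 95788 = -261684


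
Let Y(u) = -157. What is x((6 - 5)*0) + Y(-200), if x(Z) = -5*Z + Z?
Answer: -157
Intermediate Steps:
x(Z) = -4*Z
x((6 - 5)*0) + Y(-200) = -4*(6 - 5)*0 - 157 = -4*0 - 157 = 0 - 157 = -157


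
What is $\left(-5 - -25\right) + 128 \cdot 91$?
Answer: $11668$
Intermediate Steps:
$\left(-5 - -25\right) + 128 \cdot 91 = \left(-5 + 25\right) + 11648 = 20 + 11648 = 11668$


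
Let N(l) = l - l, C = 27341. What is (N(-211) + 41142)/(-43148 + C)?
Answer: -13714/5269 ≈ -2.6028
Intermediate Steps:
N(l) = 0
(N(-211) + 41142)/(-43148 + C) = (0 + 41142)/(-43148 + 27341) = 41142/(-15807) = 41142*(-1/15807) = -13714/5269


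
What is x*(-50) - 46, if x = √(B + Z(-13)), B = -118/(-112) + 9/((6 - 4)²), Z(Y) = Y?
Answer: -46 - 25*I*√7602/14 ≈ -46.0 - 155.7*I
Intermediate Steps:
B = 185/56 (B = -118*(-1/112) + 9/(2²) = 59/56 + 9/4 = 185/56 ≈ 3.3036)
x = I*√7602/28 (x = √(185/56 - 13) = √(-543/56) = I*√7602/28 ≈ 3.1139*I)
x*(-50) - 46 = (I*√7602/28)*(-50) - 46 = -25*I*√7602/14 - 46 = -46 - 25*I*√7602/14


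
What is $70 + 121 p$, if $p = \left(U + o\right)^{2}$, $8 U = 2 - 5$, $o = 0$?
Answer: $\frac{5569}{64} \approx 87.016$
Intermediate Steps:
$U = - \frac{3}{8}$ ($U = \frac{2 - 5}{8} = \frac{1}{8} \left(-3\right) = - \frac{3}{8} \approx -0.375$)
$p = \frac{9}{64}$ ($p = \left(- \frac{3}{8} + 0\right)^{2} = \left(- \frac{3}{8}\right)^{2} = \frac{9}{64} \approx 0.14063$)
$70 + 121 p = 70 + 121 \cdot \frac{9}{64} = 70 + \frac{1089}{64} = \frac{5569}{64}$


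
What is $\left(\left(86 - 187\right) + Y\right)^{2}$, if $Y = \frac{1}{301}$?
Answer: $\frac{924160000}{90601} \approx 10200.0$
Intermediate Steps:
$Y = \frac{1}{301} \approx 0.0033223$
$\left(\left(86 - 187\right) + Y\right)^{2} = \left(\left(86 - 187\right) + \frac{1}{301}\right)^{2} = \left(-101 + \frac{1}{301}\right)^{2} = \left(- \frac{30400}{301}\right)^{2} = \frac{924160000}{90601}$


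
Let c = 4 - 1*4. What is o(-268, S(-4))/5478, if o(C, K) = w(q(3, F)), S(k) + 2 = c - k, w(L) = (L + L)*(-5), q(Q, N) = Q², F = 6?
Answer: -15/913 ≈ -0.016429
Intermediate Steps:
c = 0 (c = 4 - 4 = 0)
w(L) = -10*L (w(L) = (2*L)*(-5) = -10*L)
S(k) = -2 - k (S(k) = -2 + (0 - k) = -2 - k)
o(C, K) = -90 (o(C, K) = -10*3² = -10*9 = -90)
o(-268, S(-4))/5478 = -90/5478 = -90*1/5478 = -15/913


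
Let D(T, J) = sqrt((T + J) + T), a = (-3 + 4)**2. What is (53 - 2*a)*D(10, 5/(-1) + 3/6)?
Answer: 51*sqrt(62)/2 ≈ 200.79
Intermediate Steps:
a = 1 (a = 1**2 = 1)
D(T, J) = sqrt(J + 2*T) (D(T, J) = sqrt((J + T) + T) = sqrt(J + 2*T))
(53 - 2*a)*D(10, 5/(-1) + 3/6) = (53 - 2*1)*sqrt((5/(-1) + 3/6) + 2*10) = (53 - 2)*sqrt((5*(-1) + 3*(1/6)) + 20) = 51*sqrt((-5 + 1/2) + 20) = 51*sqrt(-9/2 + 20) = 51*sqrt(31/2) = 51*(sqrt(62)/2) = 51*sqrt(62)/2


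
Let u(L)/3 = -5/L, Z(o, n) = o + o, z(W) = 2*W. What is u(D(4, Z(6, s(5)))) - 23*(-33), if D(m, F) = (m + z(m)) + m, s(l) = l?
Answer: 12129/16 ≈ 758.06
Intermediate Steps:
Z(o, n) = 2*o
D(m, F) = 4*m (D(m, F) = (m + 2*m) + m = 3*m + m = 4*m)
u(L) = -15/L (u(L) = 3*(-5/L) = -15/L)
u(D(4, Z(6, s(5)))) - 23*(-33) = -15/(4*4) - 23*(-33) = -15/16 + 759 = 12129/16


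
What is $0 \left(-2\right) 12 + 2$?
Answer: $2$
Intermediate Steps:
$0 \left(-2\right) 12 + 2 = 0 \cdot 12 + 2 = 0 + 2 = 2$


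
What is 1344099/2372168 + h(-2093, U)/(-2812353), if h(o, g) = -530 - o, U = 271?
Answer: 1258791052121/2223791263768 ≈ 0.56606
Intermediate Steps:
1344099/2372168 + h(-2093, U)/(-2812353) = 1344099/2372168 + (-530 - 1*(-2093))/(-2812353) = 1344099*(1/2372168) + (-530 + 2093)*(-1/2812353) = 1344099/2372168 + 1563*(-1/2812353) = 1344099/2372168 - 521/937451 = 1258791052121/2223791263768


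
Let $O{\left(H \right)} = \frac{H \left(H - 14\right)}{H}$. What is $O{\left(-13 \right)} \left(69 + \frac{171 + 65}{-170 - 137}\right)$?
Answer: $- \frac{565569}{307} \approx -1842.2$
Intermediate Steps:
$O{\left(H \right)} = -14 + H$ ($O{\left(H \right)} = \frac{H \left(-14 + H\right)}{H} = -14 + H$)
$O{\left(-13 \right)} \left(69 + \frac{171 + 65}{-170 - 137}\right) = \left(-14 - 13\right) \left(69 + \frac{171 + 65}{-170 - 137}\right) = - 27 \left(69 + \frac{236}{-307}\right) = - 27 \left(69 + 236 \left(- \frac{1}{307}\right)\right) = - 27 \left(69 - \frac{236}{307}\right) = \left(-27\right) \frac{20947}{307} = - \frac{565569}{307}$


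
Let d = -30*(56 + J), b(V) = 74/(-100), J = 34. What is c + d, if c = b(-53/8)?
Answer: -135037/50 ≈ -2700.7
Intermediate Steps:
b(V) = -37/50 (b(V) = 74*(-1/100) = -37/50)
c = -37/50 ≈ -0.74000
d = -2700 (d = -30*(56 + 34) = -30*90 = -2700)
c + d = -37/50 - 2700 = -135037/50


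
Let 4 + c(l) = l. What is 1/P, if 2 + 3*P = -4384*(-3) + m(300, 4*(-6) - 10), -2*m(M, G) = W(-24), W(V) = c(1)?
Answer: 6/26303 ≈ 0.00022811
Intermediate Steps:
c(l) = -4 + l
W(V) = -3 (W(V) = -4 + 1 = -3)
m(M, G) = 3/2 (m(M, G) = -½*(-3) = 3/2)
P = 26303/6 (P = -⅔ + (-4384*(-3) + 3/2)/3 = -⅔ + (13152 + 3/2)/3 = -⅔ + (⅓)*(26307/2) = -⅔ + 8769/2 = 26303/6 ≈ 4383.8)
1/P = 1/(26303/6) = 6/26303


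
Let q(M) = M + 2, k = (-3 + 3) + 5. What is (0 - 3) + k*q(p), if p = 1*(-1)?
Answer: 2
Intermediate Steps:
p = -1
k = 5 (k = 0 + 5 = 5)
q(M) = 2 + M
(0 - 3) + k*q(p) = (0 - 3) + 5*(2 - 1) = -3 + 5*1 = -3 + 5 = 2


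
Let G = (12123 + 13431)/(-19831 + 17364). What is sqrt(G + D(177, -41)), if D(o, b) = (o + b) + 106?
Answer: 2*sqrt(352447955)/2467 ≈ 15.220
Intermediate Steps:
D(o, b) = 106 + b + o (D(o, b) = (b + o) + 106 = 106 + b + o)
G = -25554/2467 (G = 25554/(-2467) = 25554*(-1/2467) = -25554/2467 ≈ -10.358)
sqrt(G + D(177, -41)) = sqrt(-25554/2467 + (106 - 41 + 177)) = sqrt(-25554/2467 + 242) = sqrt(571460/2467) = 2*sqrt(352447955)/2467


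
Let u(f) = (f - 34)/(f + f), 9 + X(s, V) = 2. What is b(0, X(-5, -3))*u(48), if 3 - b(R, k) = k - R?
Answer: 35/24 ≈ 1.4583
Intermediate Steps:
X(s, V) = -7 (X(s, V) = -9 + 2 = -7)
b(R, k) = 3 + R - k (b(R, k) = 3 - (k - R) = 3 + (R - k) = 3 + R - k)
u(f) = (-34 + f)/(2*f) (u(f) = (-34 + f)/((2*f)) = (-34 + f)*(1/(2*f)) = (-34 + f)/(2*f))
b(0, X(-5, -3))*u(48) = (3 + 0 - 1*(-7))*((½)*(-34 + 48)/48) = (3 + 0 + 7)*((½)*(1/48)*14) = 10*(7/48) = 35/24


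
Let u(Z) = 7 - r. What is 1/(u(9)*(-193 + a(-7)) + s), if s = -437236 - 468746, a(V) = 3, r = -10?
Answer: -1/909212 ≈ -1.0999e-6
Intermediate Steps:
u(Z) = 17 (u(Z) = 7 - 1*(-10) = 7 + 10 = 17)
s = -905982
1/(u(9)*(-193 + a(-7)) + s) = 1/(17*(-193 + 3) - 905982) = 1/(17*(-190) - 905982) = 1/(-3230 - 905982) = 1/(-909212) = -1/909212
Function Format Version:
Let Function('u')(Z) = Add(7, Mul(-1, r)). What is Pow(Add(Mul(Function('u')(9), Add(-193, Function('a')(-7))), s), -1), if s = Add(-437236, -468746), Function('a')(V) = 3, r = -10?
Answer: Rational(-1, 909212) ≈ -1.0999e-6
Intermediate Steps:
Function('u')(Z) = 17 (Function('u')(Z) = Add(7, Mul(-1, -10)) = Add(7, 10) = 17)
s = -905982
Pow(Add(Mul(Function('u')(9), Add(-193, Function('a')(-7))), s), -1) = Pow(Add(Mul(17, Add(-193, 3)), -905982), -1) = Pow(Add(Mul(17, -190), -905982), -1) = Pow(Add(-3230, -905982), -1) = Pow(-909212, -1) = Rational(-1, 909212)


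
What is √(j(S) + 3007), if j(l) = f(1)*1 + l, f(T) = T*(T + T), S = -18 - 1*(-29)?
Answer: 2*√755 ≈ 54.955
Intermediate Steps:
S = 11 (S = -18 + 29 = 11)
f(T) = 2*T² (f(T) = T*(2*T) = 2*T²)
j(l) = 2 + l (j(l) = (2*1²)*1 + l = (2*1)*1 + l = 2*1 + l = 2 + l)
√(j(S) + 3007) = √((2 + 11) + 3007) = √(13 + 3007) = √3020 = 2*√755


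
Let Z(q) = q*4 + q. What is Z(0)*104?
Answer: 0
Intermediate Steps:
Z(q) = 5*q (Z(q) = 4*q + q = 5*q)
Z(0)*104 = (5*0)*104 = 0*104 = 0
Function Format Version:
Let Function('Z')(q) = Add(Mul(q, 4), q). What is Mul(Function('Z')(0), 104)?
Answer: 0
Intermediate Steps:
Function('Z')(q) = Mul(5, q) (Function('Z')(q) = Add(Mul(4, q), q) = Mul(5, q))
Mul(Function('Z')(0), 104) = Mul(Mul(5, 0), 104) = Mul(0, 104) = 0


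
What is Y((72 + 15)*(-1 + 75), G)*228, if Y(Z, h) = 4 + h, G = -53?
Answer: -11172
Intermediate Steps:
Y((72 + 15)*(-1 + 75), G)*228 = (4 - 53)*228 = -49*228 = -11172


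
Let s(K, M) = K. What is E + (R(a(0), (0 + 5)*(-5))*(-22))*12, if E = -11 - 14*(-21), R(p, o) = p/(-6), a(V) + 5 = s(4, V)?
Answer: 239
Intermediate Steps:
a(V) = -1 (a(V) = -5 + 4 = -1)
R(p, o) = -p/6 (R(p, o) = p*(-1/6) = -p/6)
E = 283 (E = -11 + 294 = 283)
E + (R(a(0), (0 + 5)*(-5))*(-22))*12 = 283 + (-1/6*(-1)*(-22))*12 = 283 + ((1/6)*(-22))*12 = 283 - 11/3*12 = 283 - 44 = 239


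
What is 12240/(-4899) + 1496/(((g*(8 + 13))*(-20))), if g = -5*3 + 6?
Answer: -3244858/1543185 ≈ -2.1027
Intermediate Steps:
g = -9 (g = -15 + 6 = -9)
12240/(-4899) + 1496/(((g*(8 + 13))*(-20))) = 12240/(-4899) + 1496/((-9*(8 + 13)*(-20))) = 12240*(-1/4899) + 1496/((-9*21*(-20))) = -4080/1633 + 1496/((-189*(-20))) = -4080/1633 + 1496/3780 = -4080/1633 + 1496*(1/3780) = -4080/1633 + 374/945 = -3244858/1543185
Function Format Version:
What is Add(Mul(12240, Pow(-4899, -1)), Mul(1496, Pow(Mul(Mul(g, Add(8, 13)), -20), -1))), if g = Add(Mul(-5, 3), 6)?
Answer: Rational(-3244858, 1543185) ≈ -2.1027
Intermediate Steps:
g = -9 (g = Add(-15, 6) = -9)
Add(Mul(12240, Pow(-4899, -1)), Mul(1496, Pow(Mul(Mul(g, Add(8, 13)), -20), -1))) = Add(Mul(12240, Pow(-4899, -1)), Mul(1496, Pow(Mul(Mul(-9, Add(8, 13)), -20), -1))) = Add(Mul(12240, Rational(-1, 4899)), Mul(1496, Pow(Mul(Mul(-9, 21), -20), -1))) = Add(Rational(-4080, 1633), Mul(1496, Pow(Mul(-189, -20), -1))) = Add(Rational(-4080, 1633), Mul(1496, Pow(3780, -1))) = Add(Rational(-4080, 1633), Mul(1496, Rational(1, 3780))) = Add(Rational(-4080, 1633), Rational(374, 945)) = Rational(-3244858, 1543185)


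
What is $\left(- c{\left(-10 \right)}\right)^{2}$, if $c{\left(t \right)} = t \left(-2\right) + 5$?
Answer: $625$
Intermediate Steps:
$c{\left(t \right)} = 5 - 2 t$ ($c{\left(t \right)} = - 2 t + 5 = 5 - 2 t$)
$\left(- c{\left(-10 \right)}\right)^{2} = \left(- (5 - -20)\right)^{2} = \left(- (5 + 20)\right)^{2} = \left(\left(-1\right) 25\right)^{2} = \left(-25\right)^{2} = 625$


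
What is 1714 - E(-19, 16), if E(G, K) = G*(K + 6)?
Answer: 2132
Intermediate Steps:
E(G, K) = G*(6 + K)
1714 - E(-19, 16) = 1714 - (-19)*(6 + 16) = 1714 - (-19)*22 = 1714 - 1*(-418) = 1714 + 418 = 2132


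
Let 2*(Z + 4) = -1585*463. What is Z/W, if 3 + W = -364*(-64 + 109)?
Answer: 244621/10922 ≈ 22.397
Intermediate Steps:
W = -16383 (W = -3 - 364*(-64 + 109) = -3 - 364*45 = -3 - 16380 = -16383)
Z = -733863/2 (Z = -4 + (-1585*463)/2 = -4 + (½)*(-733855) = -4 - 733855/2 = -733863/2 ≈ -3.6693e+5)
Z/W = -733863/2/(-16383) = -733863/2*(-1/16383) = 244621/10922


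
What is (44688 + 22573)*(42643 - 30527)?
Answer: 814934276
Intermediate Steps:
(44688 + 22573)*(42643 - 30527) = 67261*12116 = 814934276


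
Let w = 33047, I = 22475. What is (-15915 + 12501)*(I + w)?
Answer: -189552108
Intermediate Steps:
(-15915 + 12501)*(I + w) = (-15915 + 12501)*(22475 + 33047) = -3414*55522 = -189552108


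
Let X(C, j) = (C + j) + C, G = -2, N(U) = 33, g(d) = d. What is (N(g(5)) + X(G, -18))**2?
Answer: 121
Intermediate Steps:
X(C, j) = j + 2*C
(N(g(5)) + X(G, -18))**2 = (33 + (-18 + 2*(-2)))**2 = (33 + (-18 - 4))**2 = (33 - 22)**2 = 11**2 = 121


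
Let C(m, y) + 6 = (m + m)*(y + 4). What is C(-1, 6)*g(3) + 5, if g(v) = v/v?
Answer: -21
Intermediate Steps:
C(m, y) = -6 + 2*m*(4 + y) (C(m, y) = -6 + (m + m)*(y + 4) = -6 + (2*m)*(4 + y) = -6 + 2*m*(4 + y))
g(v) = 1
C(-1, 6)*g(3) + 5 = (-6 + 8*(-1) + 2*(-1)*6)*1 + 5 = (-6 - 8 - 12)*1 + 5 = -26*1 + 5 = -26 + 5 = -21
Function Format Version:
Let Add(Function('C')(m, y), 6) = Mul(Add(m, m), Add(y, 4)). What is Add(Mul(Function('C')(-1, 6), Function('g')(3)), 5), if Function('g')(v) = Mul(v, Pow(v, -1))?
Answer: -21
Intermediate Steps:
Function('C')(m, y) = Add(-6, Mul(2, m, Add(4, y))) (Function('C')(m, y) = Add(-6, Mul(Add(m, m), Add(y, 4))) = Add(-6, Mul(Mul(2, m), Add(4, y))) = Add(-6, Mul(2, m, Add(4, y))))
Function('g')(v) = 1
Add(Mul(Function('C')(-1, 6), Function('g')(3)), 5) = Add(Mul(Add(-6, Mul(8, -1), Mul(2, -1, 6)), 1), 5) = Add(Mul(Add(-6, -8, -12), 1), 5) = Add(Mul(-26, 1), 5) = Add(-26, 5) = -21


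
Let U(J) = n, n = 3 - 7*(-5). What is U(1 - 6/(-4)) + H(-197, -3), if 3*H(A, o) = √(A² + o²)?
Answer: 38 + √38818/3 ≈ 103.67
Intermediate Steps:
n = 38 (n = 3 + 35 = 38)
H(A, o) = √(A² + o²)/3
U(J) = 38
U(1 - 6/(-4)) + H(-197, -3) = 38 + √((-197)² + (-3)²)/3 = 38 + √(38809 + 9)/3 = 38 + √38818/3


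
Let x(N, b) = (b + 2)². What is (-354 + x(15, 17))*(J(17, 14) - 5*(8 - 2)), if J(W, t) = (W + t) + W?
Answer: 126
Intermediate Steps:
J(W, t) = t + 2*W
x(N, b) = (2 + b)²
(-354 + x(15, 17))*(J(17, 14) - 5*(8 - 2)) = (-354 + (2 + 17)²)*((14 + 2*17) - 5*(8 - 2)) = (-354 + 19²)*((14 + 34) - 5*6) = (-354 + 361)*(48 - 30) = 7*18 = 126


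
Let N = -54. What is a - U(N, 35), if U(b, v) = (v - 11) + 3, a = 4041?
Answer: 4014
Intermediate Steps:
U(b, v) = -8 + v (U(b, v) = (-11 + v) + 3 = -8 + v)
a - U(N, 35) = 4041 - (-8 + 35) = 4041 - 1*27 = 4041 - 27 = 4014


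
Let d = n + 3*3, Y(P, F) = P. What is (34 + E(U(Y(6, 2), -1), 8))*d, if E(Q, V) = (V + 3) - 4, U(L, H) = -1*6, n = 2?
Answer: 451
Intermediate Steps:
U(L, H) = -6
d = 11 (d = 2 + 3*3 = 2 + 9 = 11)
E(Q, V) = -1 + V (E(Q, V) = (3 + V) - 4 = -1 + V)
(34 + E(U(Y(6, 2), -1), 8))*d = (34 + (-1 + 8))*11 = (34 + 7)*11 = 41*11 = 451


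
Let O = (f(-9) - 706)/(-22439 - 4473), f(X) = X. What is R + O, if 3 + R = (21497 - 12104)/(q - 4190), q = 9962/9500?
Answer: -2792945343899/535482031328 ≈ -5.2158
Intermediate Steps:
q = 4981/4750 (q = 9962*(1/9500) = 4981/4750 ≈ 1.0486)
R = -104309307/19897519 (R = -3 + (21497 - 12104)/(4981/4750 - 4190) = -3 + 9393/(-19897519/4750) = -3 + 9393*(-4750/19897519) = -3 - 44616750/19897519 = -104309307/19897519 ≈ -5.2423)
O = 715/26912 (O = (-9 - 706)/(-22439 - 4473) = -715/(-26912) = -715*(-1/26912) = 715/26912 ≈ 0.026568)
R + O = -104309307/19897519 + 715/26912 = -2792945343899/535482031328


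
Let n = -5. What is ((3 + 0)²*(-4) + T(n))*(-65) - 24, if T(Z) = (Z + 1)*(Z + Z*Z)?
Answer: 7516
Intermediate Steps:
T(Z) = (1 + Z)*(Z + Z²)
((3 + 0)²*(-4) + T(n))*(-65) - 24 = ((3 + 0)²*(-4) - 5*(1 + (-5)² + 2*(-5)))*(-65) - 24 = (3²*(-4) - 5*(1 + 25 - 10))*(-65) - 24 = (9*(-4) - 5*16)*(-65) - 24 = (-36 - 80)*(-65) - 24 = -116*(-65) - 24 = 7540 - 24 = 7516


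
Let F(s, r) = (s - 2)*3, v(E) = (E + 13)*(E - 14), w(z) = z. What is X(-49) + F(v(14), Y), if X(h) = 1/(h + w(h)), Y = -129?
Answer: -589/98 ≈ -6.0102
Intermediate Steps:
v(E) = (-14 + E)*(13 + E) (v(E) = (13 + E)*(-14 + E) = (-14 + E)*(13 + E))
X(h) = 1/(2*h) (X(h) = 1/(h + h) = 1/(2*h))
F(s, r) = -6 + 3*s (F(s, r) = (-2 + s)*3 = -6 + 3*s)
X(-49) + F(v(14), Y) = (½)/(-49) + (-6 + 3*(-182 + 14² - 1*14)) = (½)*(-1/49) + (-6 + 3*(-182 + 196 - 14)) = -1/98 + (-6 + 3*0) = -1/98 + (-6 + 0) = -1/98 - 6 = -589/98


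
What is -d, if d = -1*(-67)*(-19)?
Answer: 1273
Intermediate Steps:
d = -1273 (d = 67*(-19) = -1273)
-d = -1*(-1273) = 1273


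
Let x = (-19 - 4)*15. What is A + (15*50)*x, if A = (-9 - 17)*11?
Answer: -259036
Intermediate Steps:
x = -345 (x = -23*15 = -345)
A = -286 (A = -26*11 = -286)
A + (15*50)*x = -286 + (15*50)*(-345) = -286 + 750*(-345) = -286 - 258750 = -259036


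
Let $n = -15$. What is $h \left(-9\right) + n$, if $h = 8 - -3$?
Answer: $-114$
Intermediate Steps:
$h = 11$ ($h = 8 + 3 = 11$)
$h \left(-9\right) + n = 11 \left(-9\right) - 15 = -99 - 15 = -114$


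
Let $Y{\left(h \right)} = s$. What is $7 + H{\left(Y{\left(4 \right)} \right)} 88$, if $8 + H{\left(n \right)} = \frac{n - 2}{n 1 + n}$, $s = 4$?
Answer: $-675$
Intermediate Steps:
$Y{\left(h \right)} = 4$
$H{\left(n \right)} = -8 + \frac{-2 + n}{2 n}$ ($H{\left(n \right)} = -8 + \frac{n - 2}{n 1 + n} = -8 + \frac{-2 + n}{n + n} = -8 + \frac{-2 + n}{2 n}$)
$7 + H{\left(Y{\left(4 \right)} \right)} 88 = 7 + \left(- \frac{15}{2} - \frac{1}{4}\right) 88 = 7 - 682 = -675$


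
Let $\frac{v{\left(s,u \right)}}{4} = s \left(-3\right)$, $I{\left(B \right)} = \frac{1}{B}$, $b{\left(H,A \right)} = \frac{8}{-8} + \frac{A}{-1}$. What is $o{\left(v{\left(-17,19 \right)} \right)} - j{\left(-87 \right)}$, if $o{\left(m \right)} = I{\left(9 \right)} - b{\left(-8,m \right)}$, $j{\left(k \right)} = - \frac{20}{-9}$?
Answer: $\frac{1826}{9} \approx 202.89$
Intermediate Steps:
$b{\left(H,A \right)} = -1 - A$ ($b{\left(H,A \right)} = 8 \left(- \frac{1}{8}\right) + A \left(-1\right) = -1 - A$)
$v{\left(s,u \right)} = - 12 s$ ($v{\left(s,u \right)} = 4 s \left(-3\right) = 4 \left(- 3 s\right) = - 12 s$)
$j{\left(k \right)} = \frac{20}{9}$ ($j{\left(k \right)} = \left(-20\right) \left(- \frac{1}{9}\right) = \frac{20}{9}$)
$o{\left(m \right)} = \frac{10}{9} + m$ ($o{\left(m \right)} = \frac{1}{9} - \left(-1 - m\right) = \frac{1}{9} + \left(1 + m\right) = \frac{10}{9} + m$)
$o{\left(v{\left(-17,19 \right)} \right)} - j{\left(-87 \right)} = \left(\frac{10}{9} - -204\right) - \frac{20}{9} = \left(\frac{10}{9} + 204\right) - \frac{20}{9} = \frac{1846}{9} - \frac{20}{9} = \frac{1826}{9}$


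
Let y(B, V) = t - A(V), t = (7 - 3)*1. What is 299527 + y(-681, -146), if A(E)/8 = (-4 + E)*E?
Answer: 124331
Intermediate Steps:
t = 4 (t = 4*1 = 4)
A(E) = 8*E*(-4 + E) (A(E) = 8*((-4 + E)*E) = 8*(E*(-4 + E)) = 8*E*(-4 + E))
y(B, V) = 4 - 8*V*(-4 + V)
299527 + y(-681, -146) = 299527 + (4 - 8*(-146)*(-4 - 146)) = 299527 + (4 - 8*(-146)*(-150)) = 299527 + (4 - 175200) = 299527 - 175196 = 124331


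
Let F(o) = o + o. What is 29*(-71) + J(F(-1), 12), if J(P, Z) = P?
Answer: -2061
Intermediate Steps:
F(o) = 2*o
29*(-71) + J(F(-1), 12) = 29*(-71) + 2*(-1) = -2059 - 2 = -2061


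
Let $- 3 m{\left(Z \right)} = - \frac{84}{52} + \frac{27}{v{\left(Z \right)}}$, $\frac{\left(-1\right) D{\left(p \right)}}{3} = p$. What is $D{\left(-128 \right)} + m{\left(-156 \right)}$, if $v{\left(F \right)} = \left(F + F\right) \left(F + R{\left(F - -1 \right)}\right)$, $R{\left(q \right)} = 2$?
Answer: $\frac{6158765}{16016} \approx 384.54$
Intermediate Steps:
$D{\left(p \right)} = - 3 p$
$v{\left(F \right)} = 2 F \left(2 + F\right)$ ($v{\left(F \right)} = \left(F + F\right) \left(F + 2\right) = 2 F \left(2 + F\right)$)
$m{\left(Z \right)} = \frac{7}{13} - \frac{9}{2 Z \left(2 + Z\right)}$ ($m{\left(Z \right)} = - \frac{- \frac{84}{52} + \frac{27}{2 Z \left(2 + Z\right)}}{3} = - \frac{\left(-84\right) \frac{1}{52} + 27 \frac{1}{2 Z \left(2 + Z\right)}}{3} = - \frac{- \frac{21}{13} + \frac{27}{2 Z \left(2 + Z\right)}}{3} = \frac{7}{13} - \frac{9}{2 Z \left(2 + Z\right)}$)
$D{\left(-128 \right)} + m{\left(-156 \right)} = \left(-3\right) \left(-128\right) + \frac{-117 + 14 \left(-156\right) \left(2 - 156\right)}{26 \left(-156\right) \left(2 - 156\right)} = 384 + \frac{1}{26} \left(- \frac{1}{156}\right) \frac{1}{-154} \left(-117 + 14 \left(-156\right) \left(-154\right)\right) = 384 + \frac{1}{26} \left(- \frac{1}{156}\right) \left(- \frac{1}{154}\right) \left(-117 + 336336\right) = 384 + \frac{1}{26} \left(- \frac{1}{156}\right) \left(- \frac{1}{154}\right) 336219 = 384 + \frac{8621}{16016} = \frac{6158765}{16016}$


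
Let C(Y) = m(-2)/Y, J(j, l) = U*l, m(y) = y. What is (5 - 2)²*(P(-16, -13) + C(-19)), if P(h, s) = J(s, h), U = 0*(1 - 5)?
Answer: 18/19 ≈ 0.94737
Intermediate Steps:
U = 0 (U = 0*(-4) = 0)
J(j, l) = 0 (J(j, l) = 0*l = 0)
P(h, s) = 0
C(Y) = -2/Y
(5 - 2)²*(P(-16, -13) + C(-19)) = (5 - 2)²*(0 - 2/(-19)) = 3²*(0 - 2*(-1/19)) = 9*(0 + 2/19) = 9*(2/19) = 18/19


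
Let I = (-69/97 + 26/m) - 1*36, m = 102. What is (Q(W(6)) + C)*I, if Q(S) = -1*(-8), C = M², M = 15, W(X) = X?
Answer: -42021550/4947 ≈ -8494.3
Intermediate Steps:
C = 225 (C = 15² = 225)
I = -180350/4947 (I = (-69/97 + 26/102) - 1*36 = (-69*1/97 + 26*(1/102)) - 36 = (-69/97 + 13/51) - 36 = -2258/4947 - 36 = -180350/4947 ≈ -36.456)
Q(S) = 8
(Q(W(6)) + C)*I = (8 + 225)*(-180350/4947) = 233*(-180350/4947) = -42021550/4947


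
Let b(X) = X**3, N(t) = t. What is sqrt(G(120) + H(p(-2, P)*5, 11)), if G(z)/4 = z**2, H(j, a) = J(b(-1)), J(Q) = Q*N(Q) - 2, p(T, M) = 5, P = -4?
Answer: sqrt(57599) ≈ 240.00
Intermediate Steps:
J(Q) = -2 + Q**2 (J(Q) = Q*Q - 2 = Q**2 - 2 = -2 + Q**2)
H(j, a) = -1 (H(j, a) = -2 + ((-1)**3)**2 = -2 + (-1)**2 = -2 + 1 = -1)
G(z) = 4*z**2
sqrt(G(120) + H(p(-2, P)*5, 11)) = sqrt(4*120**2 - 1) = sqrt(4*14400 - 1) = sqrt(57600 - 1) = sqrt(57599)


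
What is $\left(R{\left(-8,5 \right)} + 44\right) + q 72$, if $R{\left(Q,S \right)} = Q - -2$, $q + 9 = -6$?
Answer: $-1042$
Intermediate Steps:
$q = -15$ ($q = -9 - 6 = -15$)
$R{\left(Q,S \right)} = 2 + Q$ ($R{\left(Q,S \right)} = Q + 2 = 2 + Q$)
$\left(R{\left(-8,5 \right)} + 44\right) + q 72 = \left(\left(2 - 8\right) + 44\right) - 1080 = \left(-6 + 44\right) - 1080 = 38 - 1080 = -1042$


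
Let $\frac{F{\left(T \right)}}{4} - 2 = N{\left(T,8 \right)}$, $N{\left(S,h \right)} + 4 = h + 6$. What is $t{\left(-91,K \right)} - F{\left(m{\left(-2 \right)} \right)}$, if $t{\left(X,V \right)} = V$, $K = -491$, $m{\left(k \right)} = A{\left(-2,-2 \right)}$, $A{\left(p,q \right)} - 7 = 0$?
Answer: $-539$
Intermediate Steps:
$A{\left(p,q \right)} = 7$ ($A{\left(p,q \right)} = 7 + 0 = 7$)
$N{\left(S,h \right)} = 2 + h$ ($N{\left(S,h \right)} = -4 + \left(h + 6\right) = -4 + \left(6 + h\right) = 2 + h$)
$m{\left(k \right)} = 7$
$F{\left(T \right)} = 48$ ($F{\left(T \right)} = 8 + 4 \left(2 + 8\right) = 8 + 4 \cdot 10 = 8 + 40 = 48$)
$t{\left(-91,K \right)} - F{\left(m{\left(-2 \right)} \right)} = -491 - 48 = -539$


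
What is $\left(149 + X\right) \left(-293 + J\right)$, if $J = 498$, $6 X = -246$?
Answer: $22140$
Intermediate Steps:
$X = -41$ ($X = \frac{1}{6} \left(-246\right) = -41$)
$\left(149 + X\right) \left(-293 + J\right) = \left(149 - 41\right) \left(-293 + 498\right) = 108 \cdot 205 = 22140$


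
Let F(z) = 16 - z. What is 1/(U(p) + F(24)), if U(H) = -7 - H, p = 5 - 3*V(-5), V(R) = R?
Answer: -1/35 ≈ -0.028571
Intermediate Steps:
p = 20 (p = 5 - 3*(-5) = 5 + 15 = 20)
1/(U(p) + F(24)) = 1/((-7 - 1*20) + (16 - 1*24)) = 1/((-7 - 20) + (16 - 24)) = 1/(-27 - 8) = 1/(-35) = -1/35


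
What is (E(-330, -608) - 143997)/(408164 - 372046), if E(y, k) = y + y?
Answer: -144657/36118 ≈ -4.0051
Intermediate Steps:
E(y, k) = 2*y
(E(-330, -608) - 143997)/(408164 - 372046) = (2*(-330) - 143997)/(408164 - 372046) = (-660 - 143997)/36118 = -144657*1/36118 = -144657/36118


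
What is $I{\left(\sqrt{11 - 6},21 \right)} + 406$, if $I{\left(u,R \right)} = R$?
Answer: $427$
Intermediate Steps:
$I{\left(\sqrt{11 - 6},21 \right)} + 406 = 21 + 406 = 427$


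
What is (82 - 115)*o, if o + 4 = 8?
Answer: -132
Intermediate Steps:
o = 4 (o = -4 + 8 = 4)
(82 - 115)*o = (82 - 115)*4 = -33*4 = -132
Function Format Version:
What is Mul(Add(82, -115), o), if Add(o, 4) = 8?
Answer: -132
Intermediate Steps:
o = 4 (o = Add(-4, 8) = 4)
Mul(Add(82, -115), o) = Mul(Add(82, -115), 4) = Mul(-33, 4) = -132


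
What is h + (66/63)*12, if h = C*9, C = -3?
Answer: -101/7 ≈ -14.429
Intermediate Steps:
h = -27 (h = -3*9 = -27)
h + (66/63)*12 = -27 + (66/63)*12 = -27 + (66*(1/63))*12 = -27 + (22/21)*12 = -27 + 88/7 = -101/7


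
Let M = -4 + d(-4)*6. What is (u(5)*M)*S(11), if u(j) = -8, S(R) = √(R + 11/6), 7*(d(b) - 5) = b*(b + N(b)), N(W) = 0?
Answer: -1112*√462/21 ≈ -1138.2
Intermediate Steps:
d(b) = 5 + b²/7 (d(b) = 5 + (b*(b + 0))/7 = 5 + (b*b)/7 = 5 + b²/7)
S(R) = √(11/6 + R) (S(R) = √(R + 11*(⅙)) = √(R + 11/6) = √(11/6 + R))
M = 278/7 (M = -4 + (5 + (⅐)*(-4)²)*6 = -4 + (5 + (⅐)*16)*6 = -4 + (5 + 16/7)*6 = -4 + (51/7)*6 = -4 + 306/7 = 278/7 ≈ 39.714)
(u(5)*M)*S(11) = (-8*278/7)*(√(66 + 36*11)/6) = -1112*√(66 + 396)/21 = -1112*√462/21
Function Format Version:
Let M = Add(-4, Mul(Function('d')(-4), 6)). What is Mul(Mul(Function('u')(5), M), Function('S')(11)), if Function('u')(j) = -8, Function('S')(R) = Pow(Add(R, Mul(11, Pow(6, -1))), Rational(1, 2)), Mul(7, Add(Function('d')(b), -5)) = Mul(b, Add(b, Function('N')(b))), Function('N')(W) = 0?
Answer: Mul(Rational(-1112, 21), Pow(462, Rational(1, 2))) ≈ -1138.2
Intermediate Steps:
Function('d')(b) = Add(5, Mul(Rational(1, 7), Pow(b, 2))) (Function('d')(b) = Add(5, Mul(Rational(1, 7), Mul(b, Add(b, 0)))) = Add(5, Mul(Rational(1, 7), Mul(b, b))) = Add(5, Mul(Rational(1, 7), Pow(b, 2))))
Function('S')(R) = Pow(Add(Rational(11, 6), R), Rational(1, 2)) (Function('S')(R) = Pow(Add(R, Mul(11, Rational(1, 6))), Rational(1, 2)) = Pow(Add(R, Rational(11, 6)), Rational(1, 2)) = Pow(Add(Rational(11, 6), R), Rational(1, 2)))
M = Rational(278, 7) (M = Add(-4, Mul(Add(5, Mul(Rational(1, 7), Pow(-4, 2))), 6)) = Add(-4, Mul(Add(5, Mul(Rational(1, 7), 16)), 6)) = Add(-4, Mul(Add(5, Rational(16, 7)), 6)) = Add(-4, Mul(Rational(51, 7), 6)) = Add(-4, Rational(306, 7)) = Rational(278, 7) ≈ 39.714)
Mul(Mul(Function('u')(5), M), Function('S')(11)) = Mul(Mul(-8, Rational(278, 7)), Mul(Rational(1, 6), Pow(Add(66, Mul(36, 11)), Rational(1, 2)))) = Mul(Rational(-2224, 7), Mul(Rational(1, 6), Pow(Add(66, 396), Rational(1, 2)))) = Mul(Rational(-2224, 7), Mul(Rational(1, 6), Pow(462, Rational(1, 2)))) = Mul(Rational(-1112, 21), Pow(462, Rational(1, 2)))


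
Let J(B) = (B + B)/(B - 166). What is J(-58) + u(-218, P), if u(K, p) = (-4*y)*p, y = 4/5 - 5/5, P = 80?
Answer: 3613/56 ≈ 64.518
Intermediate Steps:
y = -⅕ (y = 4*(⅕) - 5*⅕ = ⅘ - 1 = -⅕ ≈ -0.20000)
J(B) = 2*B/(-166 + B) (J(B) = (2*B)/(-166 + B) = 2*B/(-166 + B))
u(K, p) = 4*p/5 (u(K, p) = (-4*(-⅕))*p = 4*p/5)
J(-58) + u(-218, P) = 2*(-58)/(-166 - 58) + (⅘)*80 = 2*(-58)/(-224) + 64 = 2*(-58)*(-1/224) + 64 = 29/56 + 64 = 3613/56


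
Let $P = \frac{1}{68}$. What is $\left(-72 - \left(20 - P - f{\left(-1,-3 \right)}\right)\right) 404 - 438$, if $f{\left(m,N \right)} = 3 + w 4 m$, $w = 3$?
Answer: $- \frac{701013}{17} \approx -41236.0$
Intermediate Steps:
$P = \frac{1}{68} \approx 0.014706$
$f{\left(m,N \right)} = 3 + 12 m$ ($f{\left(m,N \right)} = 3 + 3 \cdot 4 m = 3 + 12 m$)
$\left(-72 - \left(20 - P - f{\left(-1,-3 \right)}\right)\right) 404 - 438 = \left(-72 + \left(\left(\frac{1}{68} + \left(3 + 12 \left(-1\right)\right)\right) - 20\right)\right) 404 - 438 = \left(-72 + \left(\left(\frac{1}{68} + \left(3 - 12\right)\right) - 20\right)\right) 404 - 438 = \left(-72 + \left(\left(\frac{1}{68} - 9\right) - 20\right)\right) 404 - 438 = \left(-72 - \frac{1971}{68}\right) 404 - 438 = \left(- \frac{6867}{68}\right) 404 - 438 = - \frac{693567}{17} - 438 = - \frac{701013}{17}$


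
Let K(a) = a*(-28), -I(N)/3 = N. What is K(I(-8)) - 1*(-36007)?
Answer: 35335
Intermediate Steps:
I(N) = -3*N
K(a) = -28*a
K(I(-8)) - 1*(-36007) = -(-84)*(-8) - 1*(-36007) = -28*24 + 36007 = -672 + 36007 = 35335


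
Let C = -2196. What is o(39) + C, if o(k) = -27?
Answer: -2223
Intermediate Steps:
o(39) + C = -27 - 2196 = -2223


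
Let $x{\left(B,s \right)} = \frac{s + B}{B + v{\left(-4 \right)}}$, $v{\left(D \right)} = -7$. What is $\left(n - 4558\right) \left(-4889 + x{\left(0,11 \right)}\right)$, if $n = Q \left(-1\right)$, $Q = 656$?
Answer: $\frac{178496076}{7} \approx 2.5499 \cdot 10^{7}$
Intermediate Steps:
$x{\left(B,s \right)} = \frac{B + s}{-7 + B}$ ($x{\left(B,s \right)} = \frac{s + B}{B - 7} = \frac{B + s}{-7 + B}$)
$n = -656$ ($n = 656 \left(-1\right) = -656$)
$\left(n - 4558\right) \left(-4889 + x{\left(0,11 \right)}\right) = \left(-656 - 4558\right) \left(-4889 + \frac{0 + 11}{-7 + 0}\right) = - 5214 \left(-4889 + \frac{1}{-7} \cdot 11\right) = - 5214 \left(-4889 - \frac{11}{7}\right) = \left(-5214\right) \left(- \frac{34234}{7}\right) = \frac{178496076}{7}$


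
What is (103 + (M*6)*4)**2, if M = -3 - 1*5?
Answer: 7921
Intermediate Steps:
M = -8 (M = -3 - 5 = -8)
(103 + (M*6)*4)**2 = (103 - 8*6*4)**2 = (103 - 48*4)**2 = (103 - 192)**2 = (-89)**2 = 7921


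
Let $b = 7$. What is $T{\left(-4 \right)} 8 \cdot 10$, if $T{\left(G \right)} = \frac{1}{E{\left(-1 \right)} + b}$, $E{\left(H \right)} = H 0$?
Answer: $\frac{80}{7} \approx 11.429$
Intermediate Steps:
$E{\left(H \right)} = 0$
$T{\left(G \right)} = \frac{1}{7}$ ($T{\left(G \right)} = \frac{1}{0 + 7} = \frac{1}{7}$)
$T{\left(-4 \right)} 8 \cdot 10 = \frac{1}{7} \cdot 8 \cdot 10 = \frac{8}{7} \cdot 10 = \frac{80}{7}$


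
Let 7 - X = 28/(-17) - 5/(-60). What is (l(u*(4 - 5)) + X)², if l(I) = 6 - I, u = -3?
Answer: 5564881/41616 ≈ 133.72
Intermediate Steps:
X = 1747/204 (X = 7 - (28/(-17) - 5/(-60)) = 7 - (28*(-1/17) - 5*(-1/60)) = 7 - (-28/17 + 1/12) = 7 - 1*(-319/204) = 7 + 319/204 = 1747/204 ≈ 8.5637)
(l(u*(4 - 5)) + X)² = ((6 - (-3)*(4 - 5)) + 1747/204)² = ((6 - (-3)*(-1)) + 1747/204)² = ((6 - 1*3) + 1747/204)² = ((6 - 3) + 1747/204)² = (3 + 1747/204)² = (2359/204)² = 5564881/41616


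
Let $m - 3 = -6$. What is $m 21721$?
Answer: $-65163$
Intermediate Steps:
$m = -3$ ($m = 3 - 6 = -3$)
$m 21721 = \left(-3\right) 21721 = -65163$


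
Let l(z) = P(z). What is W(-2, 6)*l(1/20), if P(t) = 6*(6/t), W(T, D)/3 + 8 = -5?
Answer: -28080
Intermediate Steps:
W(T, D) = -39 (W(T, D) = -24 + 3*(-5) = -24 - 15 = -39)
P(t) = 36/t
l(z) = 36/z
W(-2, 6)*l(1/20) = -1404/(1/20) = -1404/1/20 = -1404*20 = -39*720 = -28080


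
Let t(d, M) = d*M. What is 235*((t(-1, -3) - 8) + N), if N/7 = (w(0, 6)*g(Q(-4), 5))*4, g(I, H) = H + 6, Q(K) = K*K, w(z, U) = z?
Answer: -1175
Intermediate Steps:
t(d, M) = M*d
Q(K) = K**2
g(I, H) = 6 + H
N = 0 (N = 7*((0*(6 + 5))*4) = 7*((0*11)*4) = 7*(0*4) = 7*0 = 0)
235*((t(-1, -3) - 8) + N) = 235*((-3*(-1) - 8) + 0) = 235*((3 - 8) + 0) = 235*(-5 + 0) = 235*(-5) = -1175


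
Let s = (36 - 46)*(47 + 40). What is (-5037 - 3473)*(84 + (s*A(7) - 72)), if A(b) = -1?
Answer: -7505820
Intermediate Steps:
s = -870 (s = -10*87 = -870)
(-5037 - 3473)*(84 + (s*A(7) - 72)) = (-5037 - 3473)*(84 + (-870*(-1) - 72)) = -8510*(84 + (870 - 72)) = -8510*(84 + 798) = -8510*882 = -7505820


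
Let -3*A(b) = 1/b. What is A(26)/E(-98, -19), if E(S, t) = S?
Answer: 1/7644 ≈ 0.00013082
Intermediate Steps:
A(b) = -1/(3*b)
A(26)/E(-98, -19) = -1/3/26/(-98) = -1/3*1/26*(-1/98) = -1/78*(-1/98) = 1/7644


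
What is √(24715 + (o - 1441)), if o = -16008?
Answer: √7266 ≈ 85.241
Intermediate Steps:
√(24715 + (o - 1441)) = √(24715 + (-16008 - 1441)) = √(24715 - 17449) = √7266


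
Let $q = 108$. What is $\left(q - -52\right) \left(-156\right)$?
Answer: $-24960$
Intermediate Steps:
$\left(q - -52\right) \left(-156\right) = \left(108 - -52\right) \left(-156\right) = \left(108 + \left(70 - 18\right)\right) \left(-156\right) = \left(108 + 52\right) \left(-156\right) = 160 \left(-156\right) = -24960$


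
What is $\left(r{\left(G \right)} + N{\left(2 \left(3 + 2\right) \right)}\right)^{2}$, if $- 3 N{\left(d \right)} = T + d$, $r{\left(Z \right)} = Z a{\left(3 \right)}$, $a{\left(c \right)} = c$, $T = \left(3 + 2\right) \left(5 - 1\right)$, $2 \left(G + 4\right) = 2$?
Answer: $361$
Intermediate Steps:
$G = -3$ ($G = -4 + \frac{1}{2} \cdot 2 = -4 + 1 = -3$)
$T = 20$ ($T = 5 \cdot 4 = 20$)
$r{\left(Z \right)} = 3 Z$ ($r{\left(Z \right)} = Z 3 = 3 Z$)
$N{\left(d \right)} = - \frac{20}{3} - \frac{d}{3}$ ($N{\left(d \right)} = - \frac{20 + d}{3} = - \frac{20}{3} - \frac{d}{3}$)
$\left(r{\left(G \right)} + N{\left(2 \left(3 + 2\right) \right)}\right)^{2} = \left(3 \left(-3\right) - \left(\frac{20}{3} + \frac{2 \left(3 + 2\right)}{3}\right)\right)^{2} = \left(-9 - \left(\frac{20}{3} + \frac{2 \cdot 5}{3}\right)\right)^{2} = \left(-9 - 10\right)^{2} = \left(-19\right)^{2} = 361$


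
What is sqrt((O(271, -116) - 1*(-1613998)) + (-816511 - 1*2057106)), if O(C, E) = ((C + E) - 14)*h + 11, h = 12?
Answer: 22*I*sqrt(2599) ≈ 1121.6*I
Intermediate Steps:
O(C, E) = -157 + 12*C + 12*E (O(C, E) = ((C + E) - 14)*12 + 11 = (-14 + C + E)*12 + 11 = (-168 + 12*C + 12*E) + 11 = -157 + 12*C + 12*E)
sqrt((O(271, -116) - 1*(-1613998)) + (-816511 - 1*2057106)) = sqrt(((-157 + 12*271 + 12*(-116)) - 1*(-1613998)) + (-816511 - 1*2057106)) = sqrt(((-157 + 3252 - 1392) + 1613998) + (-816511 - 2057106)) = sqrt((1703 + 1613998) - 2873617) = sqrt(1615701 - 2873617) = sqrt(-1257916) = 22*I*sqrt(2599)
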